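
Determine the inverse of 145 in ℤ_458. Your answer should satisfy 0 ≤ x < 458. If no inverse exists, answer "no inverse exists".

199

Extended Euclidean algorithm:
458 = 3·145 + 23
145 = 6·23 + 7
23 = 3·7 + 2
7 = 3·2 + 1
2 = 2·1 + 0
Since gcd(145, 458) = 1, back-substitute to write 1 as a combination:
1 = 7 − 3·2
1 = −3·23 + 10·7
1 = 10·145 − 63·23
1 = −63·458 + 199·145
So 145·199 ≡ 1 (mod 458).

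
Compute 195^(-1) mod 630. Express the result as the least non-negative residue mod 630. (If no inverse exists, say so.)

Compute gcd(195, 630):
630 = 3×195 + 45
195 = 4×45 + 15
45 = 3×15 + 0
gcd(195, 630) = 15 ≠ 1, so 195 has no multiplicative inverse modulo 630.

no inverse exists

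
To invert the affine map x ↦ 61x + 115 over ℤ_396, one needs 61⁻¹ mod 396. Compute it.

13

Extended Euclidean algorithm:
396 = 6·61 + 30
61 = 2·30 + 1
30 = 30·1 + 0
Since gcd(61, 396) = 1, back-substitute to write 1 as a combination:
1 = 61 − 2·30
1 = −2·396 + 13·61
So 61·13 ≡ 1 (mod 396).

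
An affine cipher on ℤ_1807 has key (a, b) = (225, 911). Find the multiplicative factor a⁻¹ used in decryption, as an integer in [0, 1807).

gcd(1807, 225) by repeated division:
1807 = 8*225 + 7
225 = 32*7 + 1
7 = 7*1 + 0
gcd = 1, so the inverse exists. Back-substitute:
1 = 225 − 32·7
1 = −32·1807 + 257·225
So 225·257 ≡ 1 (mod 1807).

257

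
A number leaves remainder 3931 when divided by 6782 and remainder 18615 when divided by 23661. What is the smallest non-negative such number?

118607547

Write x = 3931 + 6782·k. Then 6782·k ≡ 18615 − 3931 ≡ 14684 (mod 23661).
Need 6782⁻¹ mod 23661. Extended Euclid on (23661, 6782):
23661 = 3×6782 + 3315
6782 = 2×3315 + 152
3315 = 21×152 + 123
152 = 1×123 + 29
123 = 4×29 + 7
29 = 4×7 + 1
7 = 7×1 + 0
Back-substitute:
1 = 29 − 4·7
1 = −4·123 + 17·29
1 = 17·152 − 21·123
1 = −21·3315 + 458·152
1 = 458·6782 − 937·3315
1 = −937·23661 + 3269·6782
6782⁻¹ ≡ 3269 (mod 23661), so k ≡ 3269·14684 ≡ 17488 (mod 23661).
x = 3931 + 6782·17488 = 118607547.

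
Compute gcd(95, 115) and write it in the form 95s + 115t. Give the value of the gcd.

5

Apply Euclid's algorithm to 115 and 95:
115 = 1×95 + 20
95 = 4×20 + 15
20 = 1×15 + 5
15 = 3×5 + 0
gcd(95, 115) = 5.
Back-substituting:
5 = 20 − 15
5 = −95 + 5·20
5 = 5·115 − 6·95
So 5 = (5)·115 + (-6)·95.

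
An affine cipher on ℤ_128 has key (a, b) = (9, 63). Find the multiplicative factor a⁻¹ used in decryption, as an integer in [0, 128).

gcd(128, 9) by repeated division:
128 = 14·9 + 2
9 = 4·2 + 1
2 = 2·1 + 0
Since gcd(9, 128) = 1, back-substitute to write 1 as a combination:
1 = 9 − 4·2
1 = −4·128 + 57·9
So 9·57 ≡ 1 (mod 128).

57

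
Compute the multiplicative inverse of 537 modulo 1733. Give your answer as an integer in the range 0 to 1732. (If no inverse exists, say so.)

71

Run Euclid on (1733, 537):
1733 = 3*537 + 122
537 = 4*122 + 49
122 = 2*49 + 24
49 = 2*24 + 1
24 = 24*1 + 0
The gcd is 1. Working backward:
1 = 49 − 2·24
1 = −2·122 + 5·49
1 = 5·537 − 22·122
1 = −22·1733 + 71·537
So 537·71 ≡ 1 (mod 1733).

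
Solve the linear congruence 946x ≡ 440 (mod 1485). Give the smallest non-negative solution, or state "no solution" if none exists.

First find gcd(946, 1485):
1485 = 1*946 + 539
946 = 1*539 + 407
539 = 1*407 + 132
407 = 3*132 + 11
132 = 12*11 + 0
gcd = 11 and 11 | 440, so solutions exist. Divide through by 11: 86x ≡ 40 (mod 135).
Now find 86⁻¹ mod 135:
135 = 1·86 + 49
86 = 1·49 + 37
49 = 1·37 + 12
37 = 3·12 + 1
12 = 12·1 + 0
Back-substitute:
1 = 37 − 3·12
1 = −3·49 + 4·37
1 = 4·86 − 7·49
1 = −7·135 + 11·86
So 86⁻¹ ≡ 11 (mod 135).
Then x ≡ 11·40 ≡ 35 (mod 135); the smallest non-negative solution is x = 35.

35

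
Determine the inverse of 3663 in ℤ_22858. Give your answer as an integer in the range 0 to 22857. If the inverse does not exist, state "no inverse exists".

no inverse exists

Compute gcd(3663, 22858):
22858 = 6×3663 + 880
3663 = 4×880 + 143
880 = 6×143 + 22
143 = 6×22 + 11
22 = 2×11 + 0
The gcd is 11, not 1, hence no inverse exists.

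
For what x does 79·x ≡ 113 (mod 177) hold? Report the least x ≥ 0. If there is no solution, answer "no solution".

44

First find gcd(79, 177):
177 = 2·79 + 19
79 = 4·19 + 3
19 = 6·3 + 1
3 = 3·1 + 0
gcd = 1, so a unique solution mod 177 exists.
Back-substitute for the Bézout coefficients:
1 = 19 − 6·3
1 = −6·79 + 25·19
1 = 25·177 − 56·79
So 79·(-56) ≡ 1 (mod 177), giving 79⁻¹ ≡ 121.
x ≡ 79⁻¹·113 ≡ 121·113 ≡ 44 (mod 177).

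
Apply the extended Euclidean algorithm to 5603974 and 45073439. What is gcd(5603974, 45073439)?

Euclidean algorithm:
45073439 = 8*5603974 + 241647
5603974 = 23*241647 + 46093
241647 = 5*46093 + 11182
46093 = 4*11182 + 1365
11182 = 8*1365 + 262
1365 = 5*262 + 55
262 = 4*55 + 42
55 = 1*42 + 13
42 = 3*13 + 3
13 = 4*3 + 1
3 = 3*1 + 0
gcd(5603974, 45073439) = 1.
Back-substituting:
1 = 13 − 4·3
1 = −4·42 + 13·13
1 = 13·55 − 17·42
1 = −17·262 + 81·55
1 = 81·1365 − 422·262
1 = −422·11182 + 3457·1365
1 = 3457·46093 − 14250·11182
1 = −14250·241647 + 74707·46093
1 = 74707·5603974 − 1732511·241647
1 = −1732511·45073439 + 13934795·5603974
So 1 = (-1732511)·45073439 + (13934795)·5603974.

1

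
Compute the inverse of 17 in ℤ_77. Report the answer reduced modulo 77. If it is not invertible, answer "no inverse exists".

68

Extended Euclidean algorithm:
77 = 4·17 + 9
17 = 1·9 + 8
9 = 1·8 + 1
8 = 8·1 + 0
The gcd is 1. Working backward:
1 = 9 − 8
1 = −17 + 2·9
1 = 2·77 − 9·17
Hence 17⁻¹ ≡ -9 ≡ 68 (mod 77).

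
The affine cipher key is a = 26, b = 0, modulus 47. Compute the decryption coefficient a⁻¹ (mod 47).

38

Apply the Euclidean algorithm to 47 and 26:
47 = 1*26 + 21
26 = 1*21 + 5
21 = 4*5 + 1
5 = 5*1 + 0
Since gcd(26, 47) = 1, back-substitute to write 1 as a combination:
1 = 21 − 4·5
1 = −4·26 + 5·21
1 = 5·47 − 9·26
Thus 26·(-9) ≡ 1 (mod 47); reducing, -9 mod 47 = 38.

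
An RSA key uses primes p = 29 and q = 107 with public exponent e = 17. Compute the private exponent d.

873

φ(n) = (p−1)(q−1) = 28·106 = 2968.
Need d with 17·d ≡ 1 (mod 2968). Apply the extended Euclidean algorithm:
2968 = 174·17 + 10
17 = 1·10 + 7
10 = 1·7 + 3
7 = 2·3 + 1
3 = 3·1 + 0
Back-substitute:
1 = 7 − 2·3
1 = −2·10 + 3·7
1 = 3·17 − 5·10
1 = −5·2968 + 873·17
So 17·873 ≡ 1 (mod 2968), hence d = 873.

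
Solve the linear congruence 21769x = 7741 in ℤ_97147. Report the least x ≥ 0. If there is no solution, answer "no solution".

50736

First find gcd(21769, 97147):
97147 = 4×21769 + 10071
21769 = 2×10071 + 1627
10071 = 6×1627 + 309
1627 = 5×309 + 82
309 = 3×82 + 63
82 = 1×63 + 19
63 = 3×19 + 6
19 = 3×6 + 1
6 = 6×1 + 0
gcd = 1, so a unique solution mod 97147 exists.
Back-substitute for the Bézout coefficients:
1 = 19 − 3·6
1 = −3·63 + 10·19
1 = 10·82 − 13·63
1 = −13·309 + 49·82
1 = 49·1627 − 258·309
1 = −258·10071 + 1597·1627
1 = 1597·21769 − 3452·10071
1 = −3452·97147 + 15405·21769
So 21769·(15405) ≡ 1 (mod 97147), giving 21769⁻¹ ≡ 15405.
x ≡ 21769⁻¹·7741 ≡ 15405·7741 ≡ 50736 (mod 97147).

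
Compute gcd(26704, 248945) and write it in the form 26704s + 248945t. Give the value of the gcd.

1

Repeated division:
248945 = 9×26704 + 8609
26704 = 3×8609 + 877
8609 = 9×877 + 716
877 = 1×716 + 161
716 = 4×161 + 72
161 = 2×72 + 17
72 = 4×17 + 4
17 = 4×4 + 1
4 = 4×1 + 0
gcd(26704, 248945) = 1.
Working backward:
1 = 17 − 4·4
1 = −4·72 + 17·17
1 = 17·161 − 38·72
1 = −38·716 + 169·161
1 = 169·877 − 207·716
1 = −207·8609 + 2032·877
1 = 2032·26704 − 6303·8609
1 = −6303·248945 + 58759·26704
So 1 = (-6303)·248945 + (58759)·26704.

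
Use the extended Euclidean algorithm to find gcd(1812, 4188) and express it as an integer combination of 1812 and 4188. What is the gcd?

Apply Euclid's algorithm to 4188 and 1812:
4188 = 2×1812 + 564
1812 = 3×564 + 120
564 = 4×120 + 84
120 = 1×84 + 36
84 = 2×36 + 12
36 = 3×12 + 0
gcd(1812, 4188) = 12.
Working backward:
12 = 84 − 2·36
12 = −2·120 + 3·84
12 = 3·564 − 14·120
12 = −14·1812 + 45·564
12 = 45·4188 − 104·1812
So 12 = (45)·4188 + (-104)·1812.

12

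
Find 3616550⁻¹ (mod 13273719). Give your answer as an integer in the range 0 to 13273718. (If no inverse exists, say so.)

4134821

Extended Euclidean algorithm:
13273719 = 3*3616550 + 2424069
3616550 = 1*2424069 + 1192481
2424069 = 2*1192481 + 39107
1192481 = 30*39107 + 19271
39107 = 2*19271 + 565
19271 = 34*565 + 61
565 = 9*61 + 16
61 = 3*16 + 13
16 = 1*13 + 3
13 = 4*3 + 1
3 = 3*1 + 0
Since gcd(3616550, 13273719) = 1, back-substitute to write 1 as a combination:
1 = 13 − 4·3
1 = −4·16 + 5·13
1 = 5·61 − 19·16
1 = −19·565 + 176·61
1 = 176·19271 − 6003·565
1 = −6003·39107 + 12182·19271
1 = 12182·1192481 − 371463·39107
1 = −371463·2424069 + 755108·1192481
1 = 755108·3616550 − 1126571·2424069
1 = −1126571·13273719 + 4134821·3616550
So 3616550·4134821 ≡ 1 (mod 13273719).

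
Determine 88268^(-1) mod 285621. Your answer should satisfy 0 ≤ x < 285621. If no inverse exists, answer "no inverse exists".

276881

Extended Euclidean algorithm:
285621 = 3×88268 + 20817
88268 = 4×20817 + 5000
20817 = 4×5000 + 817
5000 = 6×817 + 98
817 = 8×98 + 33
98 = 2×33 + 32
33 = 1×32 + 1
32 = 32×1 + 0
Since gcd(88268, 285621) = 1, back-substitute to write 1 as a combination:
1 = 33 − 32
1 = −98 + 3·33
1 = 3·817 − 25·98
1 = −25·5000 + 153·817
1 = 153·20817 − 637·5000
1 = −637·88268 + 2701·20817
1 = 2701·285621 − 8740·88268
Thus 88268·(-8740) ≡ 1 (mod 285621); reducing, -8740 mod 285621 = 276881.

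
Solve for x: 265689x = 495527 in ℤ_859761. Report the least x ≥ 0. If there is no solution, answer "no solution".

no solution

gcd(265689, 859761):
859761 = 3·265689 + 62694
265689 = 4·62694 + 14913
62694 = 4·14913 + 3042
14913 = 4·3042 + 2745
3042 = 1·2745 + 297
2745 = 9·297 + 72
297 = 4·72 + 9
72 = 8·9 + 0
gcd = 9, but 9 ∤ 495527, so the congruence has no solution.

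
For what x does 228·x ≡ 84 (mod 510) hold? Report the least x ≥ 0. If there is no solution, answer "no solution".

63

First find gcd(228, 510):
510 = 2×228 + 54
228 = 4×54 + 12
54 = 4×12 + 6
12 = 2×6 + 0
gcd = 6 and 6 | 84, so solutions exist. Divide through by 6: 38x ≡ 14 (mod 85).
Now find 38⁻¹ mod 85:
85 = 2×38 + 9
38 = 4×9 + 2
9 = 4×2 + 1
2 = 2×1 + 0
Back-substitute:
1 = 9 − 4·2
1 = −4·38 + 17·9
1 = 17·85 − 38·38
So 38·(-38) ≡ 1 (mod 85), i.e. 38⁻¹ ≡ 47.
Then x ≡ 47·14 ≡ 63 (mod 85); the smallest non-negative solution is x = 63.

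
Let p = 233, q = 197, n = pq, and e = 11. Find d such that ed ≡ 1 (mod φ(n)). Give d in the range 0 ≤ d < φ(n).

24803

φ(n) = (p−1)(q−1) = 232·196 = 45472.
Need d with 11·d ≡ 1 (mod 45472). Apply the extended Euclidean algorithm:
45472 = 4133*11 + 9
11 = 1*9 + 2
9 = 4*2 + 1
2 = 2*1 + 0
Back-substitute:
1 = 9 − 4·2
1 = −4·11 + 5·9
1 = 5·45472 − 20669·11
So 11·(-20669) ≡ 1 (mod 45472), hence d ≡ -20669 ≡ 24803 (mod 45472).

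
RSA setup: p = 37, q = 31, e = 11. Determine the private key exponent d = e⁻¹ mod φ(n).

φ(n) = (p−1)(q−1) = 36·30 = 1080.
Need d with 11·d ≡ 1 (mod 1080). Apply the extended Euclidean algorithm:
1080 = 98*11 + 2
11 = 5*2 + 1
2 = 2*1 + 0
Back-substitute:
1 = 11 − 5·2
1 = −5·1080 + 491·11
So 11·491 ≡ 1 (mod 1080), hence d = 491.

491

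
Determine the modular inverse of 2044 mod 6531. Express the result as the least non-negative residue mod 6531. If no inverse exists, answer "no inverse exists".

no inverse exists

Compute gcd(2044, 6531):
6531 = 3*2044 + 399
2044 = 5*399 + 49
399 = 8*49 + 7
49 = 7*7 + 0
The gcd is 7, not 1, hence no inverse exists.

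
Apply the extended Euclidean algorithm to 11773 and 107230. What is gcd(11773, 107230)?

1

Euclidean algorithm:
107230 = 9·11773 + 1273
11773 = 9·1273 + 316
1273 = 4·316 + 9
316 = 35·9 + 1
9 = 9·1 + 0
gcd(11773, 107230) = 1.
Working backward:
1 = 316 − 35·9
1 = −35·1273 + 141·316
1 = 141·11773 − 1304·1273
1 = −1304·107230 + 11877·11773
So 1 = (-1304)·107230 + (11877)·11773.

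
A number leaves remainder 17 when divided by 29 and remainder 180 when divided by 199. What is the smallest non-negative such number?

Write x = 17 + 29·k. Then 29·k ≡ 180 − 17 ≡ 163 (mod 199).
Need 29⁻¹ mod 199. Extended Euclid on (199, 29):
199 = 6×29 + 25
29 = 1×25 + 4
25 = 6×4 + 1
4 = 4×1 + 0
Back-substitute:
1 = 25 − 6·4
1 = −6·29 + 7·25
1 = 7·199 − 48·29
29⁻¹ ≡ 151 (mod 199), so k ≡ 151·163 ≡ 136 (mod 199).
x = 17 + 29·136 = 3961.

3961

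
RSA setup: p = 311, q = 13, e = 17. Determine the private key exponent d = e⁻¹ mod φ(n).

1313

φ(n) = (p−1)(q−1) = 310·12 = 3720.
Need d with 17·d ≡ 1 (mod 3720). Apply the extended Euclidean algorithm:
3720 = 218*17 + 14
17 = 1*14 + 3
14 = 4*3 + 2
3 = 1*2 + 1
2 = 2*1 + 0
Back-substitute:
1 = 3 − 2
1 = −14 + 5·3
1 = 5·17 − 6·14
1 = −6·3720 + 1313·17
So 17·1313 ≡ 1 (mod 3720), hence d = 1313.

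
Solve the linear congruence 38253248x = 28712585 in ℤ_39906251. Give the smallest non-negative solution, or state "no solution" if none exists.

First find gcd(38253248, 39906251):
39906251 = 1*38253248 + 1653003
38253248 = 23*1653003 + 234179
1653003 = 7*234179 + 13750
234179 = 17*13750 + 429
13750 = 32*429 + 22
429 = 19*22 + 11
22 = 2*11 + 0
gcd = 11 and 11 | 28712585, so solutions exist. Divide through by 11: 3477568x ≡ 2610235 (mod 3627841).
Now find 3477568⁻¹ mod 3627841:
3627841 = 1*3477568 + 150273
3477568 = 23*150273 + 21289
150273 = 7*21289 + 1250
21289 = 17*1250 + 39
1250 = 32*39 + 2
39 = 19*2 + 1
2 = 2*1 + 0
Back-substitute:
1 = 39 − 19·2
1 = −19·1250 + 609·39
1 = 609·21289 − 10372·1250
1 = −10372·150273 + 73213·21289
1 = 73213·3477568 − 1694271·150273
1 = −1694271·3627841 + 1767484·3477568
So 3477568⁻¹ ≡ 1767484 (mod 3627841).
Then x ≡ 1767484·2610235 ≡ 1431994 (mod 3627841); the smallest non-negative solution is x = 1431994.

1431994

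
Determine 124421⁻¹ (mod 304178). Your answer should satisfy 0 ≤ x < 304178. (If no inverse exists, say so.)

Run Euclid on (304178, 124421):
304178 = 2·124421 + 55336
124421 = 2·55336 + 13749
55336 = 4·13749 + 340
13749 = 40·340 + 149
340 = 2·149 + 42
149 = 3·42 + 23
42 = 1·23 + 19
23 = 1·19 + 4
19 = 4·4 + 3
4 = 1·3 + 1
3 = 3·1 + 0
The gcd is 1. Working backward:
1 = 4 − 3
1 = −19 + 5·4
1 = 5·23 − 6·19
1 = −6·42 + 11·23
1 = 11·149 − 39·42
1 = −39·340 + 89·149
1 = 89·13749 − 3599·340
1 = −3599·55336 + 14485·13749
1 = 14485·124421 − 32569·55336
1 = −32569·304178 + 79623·124421
So 124421·79623 ≡ 1 (mod 304178).

79623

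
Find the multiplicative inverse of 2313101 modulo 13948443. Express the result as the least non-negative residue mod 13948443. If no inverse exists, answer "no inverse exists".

Apply the Euclidean algorithm to 13948443 and 2313101:
13948443 = 6·2313101 + 69837
2313101 = 33·69837 + 8480
69837 = 8·8480 + 1997
8480 = 4·1997 + 492
1997 = 4·492 + 29
492 = 16·29 + 28
29 = 1·28 + 1
28 = 28·1 + 0
The gcd is 1. Working backward:
1 = 29 − 28
1 = −492 + 17·29
1 = 17·1997 − 69·492
1 = −69·8480 + 293·1997
1 = 293·69837 − 2413·8480
1 = −2413·2313101 + 79922·69837
1 = 79922·13948443 − 481945·2313101
Thus 2313101·(-481945) ≡ 1 (mod 13948443); reducing, -481945 mod 13948443 = 13466498.

13466498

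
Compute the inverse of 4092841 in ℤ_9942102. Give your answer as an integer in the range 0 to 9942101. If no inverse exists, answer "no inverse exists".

Extended Euclidean algorithm:
9942102 = 2·4092841 + 1756420
4092841 = 2·1756420 + 580001
1756420 = 3·580001 + 16417
580001 = 35·16417 + 5406
16417 = 3·5406 + 199
5406 = 27·199 + 33
199 = 6·33 + 1
33 = 33·1 + 0
gcd = 1, so the inverse exists. Back-substitute:
1 = 199 − 6·33
1 = −6·5406 + 163·199
1 = 163·16417 − 495·5406
1 = −495·580001 + 17488·16417
1 = 17488·1756420 − 52959·580001
1 = −52959·4092841 + 123406·1756420
1 = 123406·9942102 − 299771·4092841
Thus 4092841·(-299771) ≡ 1 (mod 9942102); reducing, -299771 mod 9942102 = 9642331.

9642331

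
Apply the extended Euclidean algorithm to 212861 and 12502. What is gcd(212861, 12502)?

1

Apply Euclid's algorithm to 212861 and 12502:
212861 = 17×12502 + 327
12502 = 38×327 + 76
327 = 4×76 + 23
76 = 3×23 + 7
23 = 3×7 + 2
7 = 3×2 + 1
2 = 2×1 + 0
gcd(212861, 12502) = 1.
Working backward:
1 = 7 − 3·2
1 = −3·23 + 10·7
1 = 10·76 − 33·23
1 = −33·327 + 142·76
1 = 142·12502 − 5429·327
1 = −5429·212861 + 92435·12502
So 1 = (-5429)·212861 + (92435)·12502.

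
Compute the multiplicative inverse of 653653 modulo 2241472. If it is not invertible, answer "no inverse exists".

Apply the Euclidean algorithm to 2241472 and 653653:
2241472 = 3·653653 + 280513
653653 = 2·280513 + 92627
280513 = 3·92627 + 2632
92627 = 35·2632 + 507
2632 = 5·507 + 97
507 = 5·97 + 22
97 = 4·22 + 9
22 = 2·9 + 4
9 = 2·4 + 1
4 = 4·1 + 0
The gcd is 1. Working backward:
1 = 9 − 2·4
1 = −2·22 + 5·9
1 = 5·97 − 22·22
1 = −22·507 + 115·97
1 = 115·2632 − 597·507
1 = −597·92627 + 21010·2632
1 = 21010·280513 − 63627·92627
1 = −63627·653653 + 148264·280513
1 = 148264·2241472 − 508419·653653
Thus 653653·(-508419) ≡ 1 (mod 2241472); reducing, -508419 mod 2241472 = 1733053.

1733053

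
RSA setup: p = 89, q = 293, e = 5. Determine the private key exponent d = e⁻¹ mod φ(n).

φ(n) = (p−1)(q−1) = 88·292 = 25696.
Need d with 5·d ≡ 1 (mod 25696). Apply the extended Euclidean algorithm:
25696 = 5139·5 + 1
5 = 5·1 + 0
Back-substitute:
1 = 25696 − 5139·5
So 5·(-5139) ≡ 1 (mod 25696), hence d ≡ -5139 ≡ 20557 (mod 25696).

20557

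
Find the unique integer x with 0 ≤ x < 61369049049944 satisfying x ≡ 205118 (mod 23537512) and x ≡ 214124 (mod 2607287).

9199942757974

Write x = 205118 + 23537512·k. Then 23537512·k ≡ 214124 − 205118 ≡ 9006 (mod 2607287).
Need 23537512⁻¹ mod 2607287. Extended Euclid on (2607287, 71929):
2607287 = 36×71929 + 17843
71929 = 4×17843 + 557
17843 = 32×557 + 19
557 = 29×19 + 6
19 = 3×6 + 1
6 = 6×1 + 0
Back-substitute:
1 = 19 − 3·6
1 = −3·557 + 88·19
1 = 88·17843 − 2819·557
1 = −2819·71929 + 11364·17843
1 = 11364·2607287 − 411923·71929
23537512⁻¹ ≡ 2195364 (mod 2607287), so k ≡ 2195364·9006 ≡ 390863 (mod 2607287).
x = 205118 + 23537512·390863 = 9199942757974.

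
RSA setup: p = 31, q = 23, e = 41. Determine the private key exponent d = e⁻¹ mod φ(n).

φ(n) = (p−1)(q−1) = 30·22 = 660.
Need d with 41·d ≡ 1 (mod 660). Apply the extended Euclidean algorithm:
660 = 16×41 + 4
41 = 10×4 + 1
4 = 4×1 + 0
Back-substitute:
1 = 41 − 10·4
1 = −10·660 + 161·41
So 41·161 ≡ 1 (mod 660), hence d = 161.

161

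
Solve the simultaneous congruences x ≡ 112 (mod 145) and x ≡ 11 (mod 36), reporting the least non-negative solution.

Write x = 112 + 145·k. Then 145·k ≡ 11 − 112 ≡ 7 (mod 36).
Need 145⁻¹ mod 36. Extended Euclid on (36, 1):
36 = 36·1 + 0
145⁻¹ ≡ 1 (mod 36), so k ≡ 1·7 ≡ 7 (mod 36).
x = 112 + 145·7 = 1127.

1127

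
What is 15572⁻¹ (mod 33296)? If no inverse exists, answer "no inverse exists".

Compute gcd(15572, 33296):
33296 = 2*15572 + 2152
15572 = 7*2152 + 508
2152 = 4*508 + 120
508 = 4*120 + 28
120 = 4*28 + 8
28 = 3*8 + 4
8 = 2*4 + 0
Since gcd = 4 > 1, 15572 is not a unit mod 33296.

no inverse exists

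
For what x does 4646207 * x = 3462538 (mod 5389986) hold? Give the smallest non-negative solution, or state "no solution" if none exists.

First find gcd(4646207, 5389986):
5389986 = 1×4646207 + 743779
4646207 = 6×743779 + 183533
743779 = 4×183533 + 9647
183533 = 19×9647 + 240
9647 = 40×240 + 47
240 = 5×47 + 5
47 = 9×5 + 2
5 = 2×2 + 1
2 = 2×1 + 0
gcd = 1, so a unique solution mod 5389986 exists.
Back-substitute for the Bézout coefficients:
1 = 5 − 2·2
1 = −2·47 + 19·5
1 = 19·240 − 97·47
1 = −97·9647 + 3899·240
1 = 3899·183533 − 74178·9647
1 = −74178·743779 + 300611·183533
1 = 300611·4646207 − 1877844·743779
1 = −1877844·5389986 + 2178455·4646207
So 4646207·(2178455) ≡ 1 (mod 5389986), giving 4646207⁻¹ ≡ 2178455.
x ≡ 4646207⁻¹·3462538 ≡ 2178455·3462538 ≡ 5040992 (mod 5389986).

5040992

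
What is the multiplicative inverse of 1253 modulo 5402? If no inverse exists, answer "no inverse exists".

Apply the Euclidean algorithm to 5402 and 1253:
5402 = 4·1253 + 390
1253 = 3·390 + 83
390 = 4·83 + 58
83 = 1·58 + 25
58 = 2·25 + 8
25 = 3·8 + 1
8 = 8·1 + 0
gcd = 1, so the inverse exists. Back-substitute:
1 = 25 − 3·8
1 = −3·58 + 7·25
1 = 7·83 − 10·58
1 = −10·390 + 47·83
1 = 47·1253 − 151·390
1 = −151·5402 + 651·1253
So 1253·651 ≡ 1 (mod 5402).

651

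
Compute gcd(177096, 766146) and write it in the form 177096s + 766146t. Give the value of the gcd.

Euclidean algorithm:
766146 = 4·177096 + 57762
177096 = 3·57762 + 3810
57762 = 15·3810 + 612
3810 = 6·612 + 138
612 = 4·138 + 60
138 = 2·60 + 18
60 = 3·18 + 6
18 = 3·6 + 0
gcd(177096, 766146) = 6.
Back-substituting:
6 = 60 − 3·18
6 = −3·138 + 7·60
6 = 7·612 − 31·138
6 = −31·3810 + 193·612
6 = 193·57762 − 2926·3810
6 = −2926·177096 + 8971·57762
6 = 8971·766146 − 38810·177096
So 6 = (8971)·766146 + (-38810)·177096.

6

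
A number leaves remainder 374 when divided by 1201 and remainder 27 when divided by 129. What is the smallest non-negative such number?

Write x = 374 + 1201·k. Then 1201·k ≡ 27 − 374 ≡ 40 (mod 129).
Need 1201⁻¹ mod 129. Extended Euclid on (129, 40):
129 = 3·40 + 9
40 = 4·9 + 4
9 = 2·4 + 1
4 = 4·1 + 0
Back-substitute:
1 = 9 − 2·4
1 = −2·40 + 9·9
1 = 9·129 − 29·40
1201⁻¹ ≡ 100 (mod 129), so k ≡ 100·40 ≡ 1 (mod 129).
x = 374 + 1201·1 = 1575.

1575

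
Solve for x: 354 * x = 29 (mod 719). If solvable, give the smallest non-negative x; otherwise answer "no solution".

583

First find gcd(354, 719):
719 = 2·354 + 11
354 = 32·11 + 2
11 = 5·2 + 1
2 = 2·1 + 0
gcd = 1, so a unique solution mod 719 exists.
Back-substitute for the Bézout coefficients:
1 = 11 − 5·2
1 = −5·354 + 161·11
1 = 161·719 − 327·354
So 354·(-327) ≡ 1 (mod 719), giving 354⁻¹ ≡ 392.
x ≡ 354⁻¹·29 ≡ 392·29 ≡ 583 (mod 719).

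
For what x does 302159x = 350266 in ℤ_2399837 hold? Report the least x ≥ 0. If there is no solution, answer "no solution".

gcd(302159, 2399837):
2399837 = 7×302159 + 284724
302159 = 1×284724 + 17435
284724 = 16×17435 + 5764
17435 = 3×5764 + 143
5764 = 40×143 + 44
143 = 3×44 + 11
44 = 4×11 + 0
gcd = 11, but 11 ∤ 350266, so the congruence has no solution.

no solution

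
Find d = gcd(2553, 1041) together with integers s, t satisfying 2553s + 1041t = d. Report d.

Repeated division:
2553 = 2*1041 + 471
1041 = 2*471 + 99
471 = 4*99 + 75
99 = 1*75 + 24
75 = 3*24 + 3
24 = 8*3 + 0
gcd(2553, 1041) = 3.
Back-substituting:
3 = 75 − 3·24
3 = −3·99 + 4·75
3 = 4·471 − 19·99
3 = −19·1041 + 42·471
3 = 42·2553 − 103·1041
So 3 = (42)·2553 + (-103)·1041.

3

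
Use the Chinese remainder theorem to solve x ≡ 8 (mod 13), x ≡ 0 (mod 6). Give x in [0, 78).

60

Write x = 8 + 13·k. Then 13·k ≡ 0 − 8 ≡ 4 (mod 6).
Need 13⁻¹ mod 6. Extended Euclid on (6, 1):
6 = 6×1 + 0
13⁻¹ ≡ 1 (mod 6), so k ≡ 1·4 ≡ 4 (mod 6).
x = 8 + 13·4 = 60.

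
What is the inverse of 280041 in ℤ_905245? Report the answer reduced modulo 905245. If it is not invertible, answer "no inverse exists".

Extended Euclidean algorithm:
905245 = 3·280041 + 65122
280041 = 4·65122 + 19553
65122 = 3·19553 + 6463
19553 = 3·6463 + 164
6463 = 39·164 + 67
164 = 2·67 + 30
67 = 2·30 + 7
30 = 4·7 + 2
7 = 3·2 + 1
2 = 2·1 + 0
gcd = 1, so the inverse exists. Back-substitute:
1 = 7 − 3·2
1 = −3·30 + 13·7
1 = 13·67 − 29·30
1 = −29·164 + 71·67
1 = 71·6463 − 2798·164
1 = −2798·19553 + 8465·6463
1 = 8465·65122 − 28193·19553
1 = −28193·280041 + 121237·65122
1 = 121237·905245 − 391904·280041
Hence 280041⁻¹ ≡ -391904 ≡ 513341 (mod 905245).

513341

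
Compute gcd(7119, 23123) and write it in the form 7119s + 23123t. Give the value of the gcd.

1

Repeated division:
23123 = 3×7119 + 1766
7119 = 4×1766 + 55
1766 = 32×55 + 6
55 = 9×6 + 1
6 = 6×1 + 0
gcd(7119, 23123) = 1.
Express as a combination:
1 = 55 − 9·6
1 = −9·1766 + 289·55
1 = 289·7119 − 1165·1766
1 = −1165·23123 + 3784·7119
So 1 = (-1165)·23123 + (3784)·7119.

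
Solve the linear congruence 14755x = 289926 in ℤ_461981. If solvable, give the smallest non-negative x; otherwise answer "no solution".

First find gcd(14755, 461981):
461981 = 31·14755 + 4576
14755 = 3·4576 + 1027
4576 = 4·1027 + 468
1027 = 2·468 + 91
468 = 5·91 + 13
91 = 7·13 + 0
gcd = 13 and 13 | 289926, so solutions exist. Divide through by 13: 1135x ≡ 22302 (mod 35537).
Now find 1135⁻¹ mod 35537:
35537 = 31*1135 + 352
1135 = 3*352 + 79
352 = 4*79 + 36
79 = 2*36 + 7
36 = 5*7 + 1
7 = 7*1 + 0
Back-substitute:
1 = 36 − 5·7
1 = −5·79 + 11·36
1 = 11·352 − 49·79
1 = −49·1135 + 158·352
1 = 158·35537 − 4947·1135
So 1135·(-4947) ≡ 1 (mod 35537), i.e. 1135⁻¹ ≡ 30590.
Then x ≡ 30590·22302 ≡ 14391 (mod 35537); the smallest non-negative solution is x = 14391.

14391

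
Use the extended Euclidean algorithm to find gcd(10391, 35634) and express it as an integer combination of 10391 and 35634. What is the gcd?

Apply Euclid's algorithm to 35634 and 10391:
35634 = 3*10391 + 4461
10391 = 2*4461 + 1469
4461 = 3*1469 + 54
1469 = 27*54 + 11
54 = 4*11 + 10
11 = 1*10 + 1
10 = 10*1 + 0
gcd(10391, 35634) = 1.
Working backward:
1 = 11 − 10
1 = −54 + 5·11
1 = 5·1469 − 136·54
1 = −136·4461 + 413·1469
1 = 413·10391 − 962·4461
1 = −962·35634 + 3299·10391
So 1 = (-962)·35634 + (3299)·10391.

1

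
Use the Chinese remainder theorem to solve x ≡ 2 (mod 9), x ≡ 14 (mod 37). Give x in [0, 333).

Write x = 2 + 9·k. Then 9·k ≡ 14 − 2 ≡ 12 (mod 37).
Need 9⁻¹ mod 37. Extended Euclid on (37, 9):
37 = 4*9 + 1
9 = 9*1 + 0
Back-substitute:
1 = 37 − 4·9
9⁻¹ ≡ 33 (mod 37), so k ≡ 33·12 ≡ 26 (mod 37).
x = 2 + 9·26 = 236.

236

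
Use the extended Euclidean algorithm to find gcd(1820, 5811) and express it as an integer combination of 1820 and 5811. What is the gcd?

13

Apply Euclid's algorithm to 5811 and 1820:
5811 = 3·1820 + 351
1820 = 5·351 + 65
351 = 5·65 + 26
65 = 2·26 + 13
26 = 2·13 + 0
gcd(1820, 5811) = 13.
Express as a combination:
13 = 65 − 2·26
13 = −2·351 + 11·65
13 = 11·1820 − 57·351
13 = −57·5811 + 182·1820
So 13 = (-57)·5811 + (182)·1820.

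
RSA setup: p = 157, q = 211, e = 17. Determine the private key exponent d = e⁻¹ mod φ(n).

30833

φ(n) = (p−1)(q−1) = 156·210 = 32760.
Need d with 17·d ≡ 1 (mod 32760). Apply the extended Euclidean algorithm:
32760 = 1927*17 + 1
17 = 17*1 + 0
Back-substitute:
1 = 32760 − 1927·17
So 17·(-1927) ≡ 1 (mod 32760), hence d ≡ -1927 ≡ 30833 (mod 32760).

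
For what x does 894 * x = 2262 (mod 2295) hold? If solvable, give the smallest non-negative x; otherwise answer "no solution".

First find gcd(894, 2295):
2295 = 2×894 + 507
894 = 1×507 + 387
507 = 1×387 + 120
387 = 3×120 + 27
120 = 4×27 + 12
27 = 2×12 + 3
12 = 4×3 + 0
gcd = 3 and 3 | 2262, so solutions exist. Divide through by 3: 298x ≡ 754 (mod 765).
Now find 298⁻¹ mod 765:
765 = 2×298 + 169
298 = 1×169 + 129
169 = 1×129 + 40
129 = 3×40 + 9
40 = 4×9 + 4
9 = 2×4 + 1
4 = 4×1 + 0
Back-substitute:
1 = 9 − 2·4
1 = −2·40 + 9·9
1 = 9·129 − 29·40
1 = −29·169 + 38·129
1 = 38·298 − 67·169
1 = −67·765 + 172·298
So 298⁻¹ ≡ 172 (mod 765).
Then x ≡ 172·754 ≡ 403 (mod 765); the smallest non-negative solution is x = 403.

403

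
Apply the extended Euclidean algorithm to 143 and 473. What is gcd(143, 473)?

Apply Euclid's algorithm to 473 and 143:
473 = 3×143 + 44
143 = 3×44 + 11
44 = 4×11 + 0
gcd(143, 473) = 11.
Back-substituting:
11 = 143 − 3·44
11 = −3·473 + 10·143
So 11 = (-3)·473 + (10)·143.

11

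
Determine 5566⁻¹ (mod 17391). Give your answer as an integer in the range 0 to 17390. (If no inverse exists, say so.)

Euclidean algorithm on 17391, 5566:
17391 = 3·5566 + 693
5566 = 8·693 + 22
693 = 31·22 + 11
22 = 2·11 + 0
Since gcd = 11 > 1, 5566 is not a unit mod 17391.

no inverse exists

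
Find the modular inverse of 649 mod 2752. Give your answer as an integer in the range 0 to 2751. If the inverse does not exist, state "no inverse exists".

Run Euclid on (2752, 649):
2752 = 4×649 + 156
649 = 4×156 + 25
156 = 6×25 + 6
25 = 4×6 + 1
6 = 6×1 + 0
gcd = 1, so the inverse exists. Back-substitute:
1 = 25 − 4·6
1 = −4·156 + 25·25
1 = 25·649 − 104·156
1 = −104·2752 + 441·649
So 649·441 ≡ 1 (mod 2752).

441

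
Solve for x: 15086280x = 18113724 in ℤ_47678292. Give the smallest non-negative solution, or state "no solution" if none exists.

1792575

First find gcd(15086280, 47678292):
47678292 = 3*15086280 + 2419452
15086280 = 6*2419452 + 569568
2419452 = 4*569568 + 141180
569568 = 4*141180 + 4848
141180 = 29*4848 + 588
4848 = 8*588 + 144
588 = 4*144 + 12
144 = 12*12 + 0
gcd = 12 and 12 | 18113724, so solutions exist. Divide through by 12: 1257190x ≡ 1509477 (mod 3973191).
Now find 1257190⁻¹ mod 3973191:
3973191 = 3*1257190 + 201621
1257190 = 6*201621 + 47464
201621 = 4*47464 + 11765
47464 = 4*11765 + 404
11765 = 29*404 + 49
404 = 8*49 + 12
49 = 4*12 + 1
12 = 12*1 + 0
Back-substitute:
1 = 49 − 4·12
1 = −4·404 + 33·49
1 = 33·11765 − 961·404
1 = −961·47464 + 3877·11765
1 = 3877·201621 − 16469·47464
1 = −16469·1257190 + 102691·201621
1 = 102691·3973191 − 324542·1257190
So 1257190·(-324542) ≡ 1 (mod 3973191), i.e. 1257190⁻¹ ≡ 3648649.
Then x ≡ 3648649·1509477 ≡ 1792575 (mod 3973191); the smallest non-negative solution is x = 1792575.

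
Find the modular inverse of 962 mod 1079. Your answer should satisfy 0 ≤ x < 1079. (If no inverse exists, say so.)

no inverse exists

Compute gcd(962, 1079):
1079 = 1*962 + 117
962 = 8*117 + 26
117 = 4*26 + 13
26 = 2*13 + 0
The gcd is 13, not 1, hence no inverse exists.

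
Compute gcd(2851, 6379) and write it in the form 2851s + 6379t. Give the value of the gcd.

Apply Euclid's algorithm to 6379 and 2851:
6379 = 2·2851 + 677
2851 = 4·677 + 143
677 = 4·143 + 105
143 = 1·105 + 38
105 = 2·38 + 29
38 = 1·29 + 9
29 = 3·9 + 2
9 = 4·2 + 1
2 = 2·1 + 0
gcd(2851, 6379) = 1.
Express as a combination:
1 = 9 − 4·2
1 = −4·29 + 13·9
1 = 13·38 − 17·29
1 = −17·105 + 47·38
1 = 47·143 − 64·105
1 = −64·677 + 303·143
1 = 303·2851 − 1276·677
1 = −1276·6379 + 2855·2851
So 1 = (-1276)·6379 + (2855)·2851.

1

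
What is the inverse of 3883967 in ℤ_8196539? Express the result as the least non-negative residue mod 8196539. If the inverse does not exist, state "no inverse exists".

Extended Euclidean algorithm:
8196539 = 2*3883967 + 428605
3883967 = 9*428605 + 26522
428605 = 16*26522 + 4253
26522 = 6*4253 + 1004
4253 = 4*1004 + 237
1004 = 4*237 + 56
237 = 4*56 + 13
56 = 4*13 + 4
13 = 3*4 + 1
4 = 4*1 + 0
The gcd is 1. Working backward:
1 = 13 − 3·4
1 = −3·56 + 13·13
1 = 13·237 − 55·56
1 = −55·1004 + 233·237
1 = 233·4253 − 987·1004
1 = −987·26522 + 6155·4253
1 = 6155·428605 − 99467·26522
1 = −99467·3883967 + 901358·428605
1 = 901358·8196539 − 1902183·3883967
Thus 3883967·(-1902183) ≡ 1 (mod 8196539); reducing, -1902183 mod 8196539 = 6294356.

6294356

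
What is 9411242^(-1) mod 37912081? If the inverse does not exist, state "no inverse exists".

Extended Euclidean algorithm:
37912081 = 4·9411242 + 267113
9411242 = 35·267113 + 62287
267113 = 4·62287 + 17965
62287 = 3·17965 + 8392
17965 = 2·8392 + 1181
8392 = 7·1181 + 125
1181 = 9·125 + 56
125 = 2·56 + 13
56 = 4·13 + 4
13 = 3·4 + 1
4 = 4·1 + 0
The gcd is 1. Working backward:
1 = 13 − 3·4
1 = −3·56 + 13·13
1 = 13·125 − 29·56
1 = −29·1181 + 274·125
1 = 274·8392 − 1947·1181
1 = −1947·17965 + 4168·8392
1 = 4168·62287 − 14451·17965
1 = −14451·267113 + 61972·62287
1 = 61972·9411242 − 2183471·267113
1 = −2183471·37912081 + 8795856·9411242
So 9411242·8795856 ≡ 1 (mod 37912081).

8795856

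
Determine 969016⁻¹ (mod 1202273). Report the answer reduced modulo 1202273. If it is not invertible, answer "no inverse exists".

Run Euclid on (1202273, 969016):
1202273 = 1·969016 + 233257
969016 = 4·233257 + 35988
233257 = 6·35988 + 17329
35988 = 2·17329 + 1330
17329 = 13·1330 + 39
1330 = 34·39 + 4
39 = 9·4 + 3
4 = 1·3 + 1
3 = 3·1 + 0
The gcd is 1. Working backward:
1 = 4 − 3
1 = −39 + 10·4
1 = 10·1330 − 341·39
1 = −341·17329 + 4443·1330
1 = 4443·35988 − 9227·17329
1 = −9227·233257 + 59805·35988
1 = 59805·969016 − 248447·233257
1 = −248447·1202273 + 308252·969016
So 969016·308252 ≡ 1 (mod 1202273).

308252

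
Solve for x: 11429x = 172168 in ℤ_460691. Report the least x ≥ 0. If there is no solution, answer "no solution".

gcd(11429, 460691):
460691 = 40*11429 + 3531
11429 = 3*3531 + 836
3531 = 4*836 + 187
836 = 4*187 + 88
187 = 2*88 + 11
88 = 8*11 + 0
gcd = 11, but 11 ∤ 172168, so the congruence has no solution.

no solution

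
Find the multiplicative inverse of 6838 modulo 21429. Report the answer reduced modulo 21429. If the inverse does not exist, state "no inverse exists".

Run Euclid on (21429, 6838):
21429 = 3*6838 + 915
6838 = 7*915 + 433
915 = 2*433 + 49
433 = 8*49 + 41
49 = 1*41 + 8
41 = 5*8 + 1
8 = 8*1 + 0
The gcd is 1. Working backward:
1 = 41 − 5·8
1 = −5·49 + 6·41
1 = 6·433 − 53·49
1 = −53·915 + 112·433
1 = 112·6838 − 837·915
1 = −837·21429 + 2623·6838
So 6838·2623 ≡ 1 (mod 21429).

2623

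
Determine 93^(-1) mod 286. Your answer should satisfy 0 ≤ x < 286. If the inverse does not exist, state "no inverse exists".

163

Apply the Euclidean algorithm to 286 and 93:
286 = 3*93 + 7
93 = 13*7 + 2
7 = 3*2 + 1
2 = 2*1 + 0
The gcd is 1. Working backward:
1 = 7 − 3·2
1 = −3·93 + 40·7
1 = 40·286 − 123·93
Hence 93⁻¹ ≡ -123 ≡ 163 (mod 286).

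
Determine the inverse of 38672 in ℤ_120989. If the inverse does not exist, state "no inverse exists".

29268

Run Euclid on (120989, 38672):
120989 = 3*38672 + 4973
38672 = 7*4973 + 3861
4973 = 1*3861 + 1112
3861 = 3*1112 + 525
1112 = 2*525 + 62
525 = 8*62 + 29
62 = 2*29 + 4
29 = 7*4 + 1
4 = 4*1 + 0
gcd = 1, so the inverse exists. Back-substitute:
1 = 29 − 7·4
1 = −7·62 + 15·29
1 = 15·525 − 127·62
1 = −127·1112 + 269·525
1 = 269·3861 − 934·1112
1 = −934·4973 + 1203·3861
1 = 1203·38672 − 9355·4973
1 = −9355·120989 + 29268·38672
So 38672·29268 ≡ 1 (mod 120989).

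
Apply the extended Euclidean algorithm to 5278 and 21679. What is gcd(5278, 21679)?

Euclidean algorithm:
21679 = 4*5278 + 567
5278 = 9*567 + 175
567 = 3*175 + 42
175 = 4*42 + 7
42 = 6*7 + 0
gcd(5278, 21679) = 7.
Working backward:
7 = 175 − 4·42
7 = −4·567 + 13·175
7 = 13·5278 − 121·567
7 = −121·21679 + 497·5278
So 7 = (-121)·21679 + (497)·5278.

7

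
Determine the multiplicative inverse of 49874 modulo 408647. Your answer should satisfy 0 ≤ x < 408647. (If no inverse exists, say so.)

Extended Euclidean algorithm:
408647 = 8*49874 + 9655
49874 = 5*9655 + 1599
9655 = 6*1599 + 61
1599 = 26*61 + 13
61 = 4*13 + 9
13 = 1*9 + 4
9 = 2*4 + 1
4 = 4*1 + 0
The gcd is 1. Working backward:
1 = 9 − 2·4
1 = −2·13 + 3·9
1 = 3·61 − 14·13
1 = −14·1599 + 367·61
1 = 367·9655 − 2216·1599
1 = −2216·49874 + 11447·9655
1 = 11447·408647 − 93792·49874
Thus 49874·(-93792) ≡ 1 (mod 408647); reducing, -93792 mod 408647 = 314855.

314855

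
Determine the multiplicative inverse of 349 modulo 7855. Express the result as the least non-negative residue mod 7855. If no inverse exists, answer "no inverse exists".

gcd(7855, 349) by repeated division:
7855 = 22·349 + 177
349 = 1·177 + 172
177 = 1·172 + 5
172 = 34·5 + 2
5 = 2·2 + 1
2 = 2·1 + 0
Since gcd(349, 7855) = 1, back-substitute to write 1 as a combination:
1 = 5 − 2·2
1 = −2·172 + 69·5
1 = 69·177 − 71·172
1 = −71·349 + 140·177
1 = 140·7855 − 3151·349
So 349·(-3151) ≡ 1 (mod 7855), and -3151 ≡ 4704 (mod 7855).

4704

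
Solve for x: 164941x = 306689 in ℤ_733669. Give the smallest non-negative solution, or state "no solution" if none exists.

First find gcd(164941, 733669):
733669 = 4×164941 + 73905
164941 = 2×73905 + 17131
73905 = 4×17131 + 5381
17131 = 3×5381 + 988
5381 = 5×988 + 441
988 = 2×441 + 106
441 = 4×106 + 17
106 = 6×17 + 4
17 = 4×4 + 1
4 = 4×1 + 0
gcd = 1, so a unique solution mod 733669 exists.
Back-substitute for the Bézout coefficients:
1 = 17 − 4·4
1 = −4·106 + 25·17
1 = 25·441 − 104·106
1 = −104·988 + 233·441
1 = 233·5381 − 1269·988
1 = −1269·17131 + 4040·5381
1 = 4040·73905 − 17429·17131
1 = −17429·164941 + 38898·73905
1 = 38898·733669 − 173021·164941
So 164941·(-173021) ≡ 1 (mod 733669), giving 164941⁻¹ ≡ 560648.
x ≡ 164941⁻¹·306689 ≡ 560648·306689 ≡ 440294 (mod 733669).

440294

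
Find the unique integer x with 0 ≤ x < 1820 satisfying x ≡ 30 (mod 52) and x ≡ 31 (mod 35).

1746

Write x = 30 + 52·k. Then 52·k ≡ 31 − 30 ≡ 1 (mod 35).
Need 52⁻¹ mod 35. Extended Euclid on (35, 17):
35 = 2·17 + 1
17 = 17·1 + 0
Back-substitute:
1 = 35 − 2·17
52⁻¹ ≡ 33 (mod 35), so k ≡ 33·1 ≡ 33 (mod 35).
x = 30 + 52·33 = 1746.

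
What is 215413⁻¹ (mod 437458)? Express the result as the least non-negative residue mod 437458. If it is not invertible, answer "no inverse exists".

421957

Run Euclid on (437458, 215413):
437458 = 2×215413 + 6632
215413 = 32×6632 + 3189
6632 = 2×3189 + 254
3189 = 12×254 + 141
254 = 1×141 + 113
141 = 1×113 + 28
113 = 4×28 + 1
28 = 28×1 + 0
gcd = 1, so the inverse exists. Back-substitute:
1 = 113 − 4·28
1 = −4·141 + 5·113
1 = 5·254 − 9·141
1 = −9·3189 + 113·254
1 = 113·6632 − 235·3189
1 = −235·215413 + 7633·6632
1 = 7633·437458 − 15501·215413
Hence 215413⁻¹ ≡ -15501 ≡ 421957 (mod 437458).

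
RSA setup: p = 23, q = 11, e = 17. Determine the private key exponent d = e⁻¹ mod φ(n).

φ(n) = (p−1)(q−1) = 22·10 = 220.
Need d with 17·d ≡ 1 (mod 220). Apply the extended Euclidean algorithm:
220 = 12·17 + 16
17 = 1·16 + 1
16 = 16·1 + 0
Back-substitute:
1 = 17 − 16
1 = −220 + 13·17
So 17·13 ≡ 1 (mod 220), hence d = 13.

13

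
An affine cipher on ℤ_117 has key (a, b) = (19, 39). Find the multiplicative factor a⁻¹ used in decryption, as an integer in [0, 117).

Apply the Euclidean algorithm to 117 and 19:
117 = 6×19 + 3
19 = 6×3 + 1
3 = 3×1 + 0
gcd = 1, so the inverse exists. Back-substitute:
1 = 19 − 6·3
1 = −6·117 + 37·19
So 19·37 ≡ 1 (mod 117).

37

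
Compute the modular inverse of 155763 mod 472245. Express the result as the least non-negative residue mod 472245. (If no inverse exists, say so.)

Euclidean algorithm on 472245, 155763:
472245 = 3×155763 + 4956
155763 = 31×4956 + 2127
4956 = 2×2127 + 702
2127 = 3×702 + 21
702 = 33×21 + 9
21 = 2×9 + 3
9 = 3×3 + 0
The gcd is 3, not 1, hence no inverse exists.

no inverse exists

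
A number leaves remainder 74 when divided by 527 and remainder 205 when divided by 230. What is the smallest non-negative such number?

80705

Write x = 74 + 527·k. Then 527·k ≡ 205 − 74 ≡ 131 (mod 230).
Need 527⁻¹ mod 230. Extended Euclid on (230, 67):
230 = 3*67 + 29
67 = 2*29 + 9
29 = 3*9 + 2
9 = 4*2 + 1
2 = 2*1 + 0
Back-substitute:
1 = 9 − 4·2
1 = −4·29 + 13·9
1 = 13·67 − 30·29
1 = −30·230 + 103·67
527⁻¹ ≡ 103 (mod 230), so k ≡ 103·131 ≡ 153 (mod 230).
x = 74 + 527·153 = 80705.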